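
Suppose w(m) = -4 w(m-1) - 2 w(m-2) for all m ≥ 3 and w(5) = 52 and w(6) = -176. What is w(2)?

Rearranging, w(m-2) = (w(m) + 4 w(m-1)) / -2.
w(4) = (-176 + 4(52)) / -2 = 32/-2 = -16
w(3) = (52 + 4(-16)) / -2 = -12/-2 = 6
w(2) = (-16 + 4(6)) / -2 = 8/-2 = -4

-4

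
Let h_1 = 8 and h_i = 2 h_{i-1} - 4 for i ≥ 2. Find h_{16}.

131076

The fixed point is -4/(1 - 2) = 4, so h_i - 4 = 2(h_{i-1} - 4).
Hence h_i = 4·2^{i-1} + 4.
h_{16} = 4·2^{15} + 4 = 4·32768 + 4 = 131076.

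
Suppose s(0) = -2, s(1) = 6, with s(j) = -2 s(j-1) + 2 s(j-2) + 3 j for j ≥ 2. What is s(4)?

s(2) = -2·6 + 2·(-2) + 6 = -10
s(3) = -2·(-10) + 2·6 + 9 = 41
s(4) = -2·41 + 2·(-10) + 12 = -90

-90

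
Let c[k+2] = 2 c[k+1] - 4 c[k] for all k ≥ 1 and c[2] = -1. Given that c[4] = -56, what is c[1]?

Let c[1] = w.
c[3] = -2 - 4w
c[4] = -8w
So -8w = -56, giving w = 7.

7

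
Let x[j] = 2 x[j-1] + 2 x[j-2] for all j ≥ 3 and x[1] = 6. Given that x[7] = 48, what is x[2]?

Let x[2] = v.
x[3] = 12 + 2v
x[4] = 24 + 6v
x[5] = 72 + 16v
x[6] = 192 + 44v
x[7] = 528 + 120v
So 528 + 120v = 48, giving v = -4.

-4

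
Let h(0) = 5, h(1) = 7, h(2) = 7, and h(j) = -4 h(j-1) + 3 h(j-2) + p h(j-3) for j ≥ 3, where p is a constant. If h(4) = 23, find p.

h(3) = -7 + 5p
h(4) = 49 - 13p
So 49 - 13p = 23, giving p = 2.

2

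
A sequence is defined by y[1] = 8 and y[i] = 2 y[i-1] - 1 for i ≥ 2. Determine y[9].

1793

y[2] = 2(8) - 1 = 15
y[3] = 2(15) - 1 = 29
y[4] = 2(29) - 1 = 57
y[5] = 2(57) - 1 = 113
y[6] = 2(113) - 1 = 225
y[7] = 2(225) - 1 = 449
y[8] = 2(449) - 1 = 897
y[9] = 2(897) - 1 = 1793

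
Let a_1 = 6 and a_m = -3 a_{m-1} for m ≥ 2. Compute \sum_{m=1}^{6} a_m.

a_2 = -3*6 = -18
a_3 = -3*(-18) = 54
a_4 = -3*54 = -162
a_5 = -3*(-162) = 486
a_6 = -3*486 = -1458
Sum = 6 + (-18) + 54 + (-162) + 486 + (-1458) = -1092

-1092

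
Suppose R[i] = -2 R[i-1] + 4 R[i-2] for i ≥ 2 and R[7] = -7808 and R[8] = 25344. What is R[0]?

6

Rearranging, R[i-2] = (R[i] + 2 R[i-1]) / 4.
R[6] = (25344 + 2·(-7808)) / 4 = 9728/4 = 2432
R[5] = (-7808 + 2·2432) / 4 = -2944/4 = -736
R[4] = (2432 + 2·(-736)) / 4 = 960/4 = 240
R[3] = (-736 + 2·240) / 4 = -256/4 = -64
R[2] = (240 + 2·(-64)) / 4 = 112/4 = 28
R[1] = (-64 + 2·28) / 4 = -8/4 = -2
R[0] = (28 + 2·(-2)) / 4 = 24/4 = 6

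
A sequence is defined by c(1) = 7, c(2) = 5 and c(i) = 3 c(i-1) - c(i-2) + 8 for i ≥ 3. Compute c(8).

2733

c(3) = 3(5) - 7 + 8 = 16
c(4) = 3(16) - 5 + 8 = 51
c(5) = 3(51) - 16 + 8 = 145
c(6) = 3(145) - 51 + 8 = 392
c(7) = 3(392) - 145 + 8 = 1039
c(8) = 3(1039) - 392 + 8 = 2733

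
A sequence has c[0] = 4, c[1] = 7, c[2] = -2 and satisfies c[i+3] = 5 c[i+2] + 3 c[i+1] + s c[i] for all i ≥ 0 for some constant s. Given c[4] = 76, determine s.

1

c[3] = 11 + 4s
c[4] = 49 + 27s
So 49 + 27s = 76, giving s = 1.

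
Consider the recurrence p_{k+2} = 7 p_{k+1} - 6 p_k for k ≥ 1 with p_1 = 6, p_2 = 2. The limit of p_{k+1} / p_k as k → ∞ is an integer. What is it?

The characteristic equation is r^2 - 7r + 6 = 0, which factors as (r - 6)(r - 1) = 0.
So the roots are 6 and 1. Since |6| > |1| and the coefficient of 6^k is non-zero, the ratio tends to 6.

6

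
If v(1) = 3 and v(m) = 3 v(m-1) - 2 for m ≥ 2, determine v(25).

The fixed point is -2/(1 - 3) = 1, so v(m) - 1 = 3(v(m-1) - 1).
Hence v(m) = 2·3^{m-1} + 1.
v(25) = 2·3^{24} + 1 = 2·282429536481 + 1 = 564859072963.

564859072963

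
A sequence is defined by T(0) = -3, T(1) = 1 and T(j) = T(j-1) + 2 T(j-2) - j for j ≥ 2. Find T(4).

T(2) = 1 + 2*(-3) - 2 = -7
T(3) = (-7) + 2*1 - 3 = -8
T(4) = (-8) + 2*(-7) - 4 = -26

-26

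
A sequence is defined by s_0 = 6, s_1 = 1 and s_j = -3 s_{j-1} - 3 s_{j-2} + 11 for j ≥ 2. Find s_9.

-982

s_2 = -3*1 - 3*6 + 11 = -10
s_3 = -3*(-10) - 3*1 + 11 = 38
s_4 = -3*38 - 3*(-10) + 11 = -73
s_5 = -3*(-73) - 3*38 + 11 = 116
s_6 = -3*116 - 3*(-73) + 11 = -118
s_7 = -3*(-118) - 3*116 + 11 = 17
s_8 = -3*17 - 3*(-118) + 11 = 314
s_9 = -3*314 - 3*17 + 11 = -982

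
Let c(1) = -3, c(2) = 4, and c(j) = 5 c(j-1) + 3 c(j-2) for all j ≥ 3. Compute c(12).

59090497

c(3) = 5·4 + 3·(-3) = 11
c(4) = 5·11 + 3·4 = 67
c(5) = 5·67 + 3·11 = 368
c(6) = 5·368 + 3·67 = 2041
c(7) = 5·2041 + 3·368 = 11309
c(8) = 5·11309 + 3·2041 = 62668
c(9) = 5·62668 + 3·11309 = 347267
c(10) = 5·347267 + 3·62668 = 1924339
c(11) = 5·1924339 + 3·347267 = 10663496
c(12) = 5·10663496 + 3·1924339 = 59090497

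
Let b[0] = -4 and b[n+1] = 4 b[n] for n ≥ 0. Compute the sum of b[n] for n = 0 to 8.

b[1] = 4*(-4) = -16
b[2] = 4*(-16) = -64
b[3] = 4*(-64) = -256
b[4] = 4*(-256) = -1024
b[5] = 4*(-1024) = -4096
b[6] = 4*(-4096) = -16384
b[7] = 4*(-16384) = -65536
b[8] = 4*(-65536) = -262144
Sum = (-4) + (-16) + (-64) + (-256) + (-1024) + (-4096) + (-16384) + (-65536) + (-262144) = -349524

-349524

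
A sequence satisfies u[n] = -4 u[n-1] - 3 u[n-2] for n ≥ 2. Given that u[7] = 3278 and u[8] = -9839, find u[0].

1

Rearranging, u[n-2] = (u[n] + 4 u[n-1]) / -3.
u[6] = (-9839 + 4·3278) / -3 = 3273/-3 = -1091
u[5] = (3278 + 4·(-1091)) / -3 = -1086/-3 = 362
u[4] = (-1091 + 4·362) / -3 = 357/-3 = -119
u[3] = (362 + 4·(-119)) / -3 = -114/-3 = 38
u[2] = (-119 + 4·38) / -3 = 33/-3 = -11
u[1] = (38 + 4·(-11)) / -3 = -6/-3 = 2
u[0] = (-11 + 4·2) / -3 = -3/-3 = 1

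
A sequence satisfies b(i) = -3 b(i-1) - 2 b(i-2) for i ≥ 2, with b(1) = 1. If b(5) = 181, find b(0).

Let b(0) = v.
b(2) = -3 - 2v
b(3) = 7 + 6v
b(4) = -15 - 14v
b(5) = 31 + 30v
So 31 + 30v = 181, giving v = 5.

5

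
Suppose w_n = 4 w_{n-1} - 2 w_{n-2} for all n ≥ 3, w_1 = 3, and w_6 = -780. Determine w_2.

-3

Let w_2 = v.
w_3 = -6 + 4v
w_4 = -24 + 14v
w_5 = -84 + 48v
w_6 = -288 + 164v
So -288 + 164v = -780, giving v = -3.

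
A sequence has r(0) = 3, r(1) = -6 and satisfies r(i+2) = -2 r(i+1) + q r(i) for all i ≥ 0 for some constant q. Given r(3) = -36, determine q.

1

r(2) = 12 + 3q
r(3) = -24 - 12q
So -24 - 12q = -36, giving q = 1.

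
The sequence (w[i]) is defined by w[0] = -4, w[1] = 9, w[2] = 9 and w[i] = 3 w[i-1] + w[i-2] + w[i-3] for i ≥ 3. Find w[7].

w[3] = 3·9 + 9 + (-4) = 32
w[4] = 3·32 + 9 + 9 = 114
w[5] = 3·114 + 32 + 9 = 383
w[6] = 3·383 + 114 + 32 = 1295
w[7] = 3·1295 + 383 + 114 = 4382

4382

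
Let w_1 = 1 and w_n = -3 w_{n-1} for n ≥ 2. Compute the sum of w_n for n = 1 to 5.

w_2 = -3*1 = -3
w_3 = -3*(-3) = 9
w_4 = -3*9 = -27
w_5 = -3*(-27) = 81
Sum = 1 + (-3) + 9 + (-27) + 81 = 61

61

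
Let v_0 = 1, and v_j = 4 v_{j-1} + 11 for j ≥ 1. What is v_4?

1191

v_1 = 4*1 + 11 = 15
v_2 = 4*15 + 11 = 71
v_3 = 4*71 + 11 = 295
v_4 = 4*295 + 11 = 1191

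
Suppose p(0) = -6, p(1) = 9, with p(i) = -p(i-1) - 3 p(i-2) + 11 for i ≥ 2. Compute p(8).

560

p(2) = -9 - 3*(-6) + 11 = 20
p(3) = -20 - 3*9 + 11 = -36
p(4) = -(-36) - 3*20 + 11 = -13
p(5) = -(-13) - 3*(-36) + 11 = 132
p(6) = -132 - 3*(-13) + 11 = -82
p(7) = -(-82) - 3*132 + 11 = -303
p(8) = -(-303) - 3*(-82) + 11 = 560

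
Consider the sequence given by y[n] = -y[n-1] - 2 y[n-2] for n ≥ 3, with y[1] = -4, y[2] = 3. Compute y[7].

y[3] = -3 - 2·(-4) = 5
y[4] = -5 - 2·3 = -11
y[5] = -(-11) - 2·5 = 1
y[6] = -1 - 2·(-11) = 21
y[7] = -21 - 2·1 = -23

-23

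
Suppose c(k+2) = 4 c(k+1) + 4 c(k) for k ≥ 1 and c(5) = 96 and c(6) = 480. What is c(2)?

6

Rearranging, c(k-2) = (c(k) - 4 c(k-1)) / 4.
c(4) = (480 - 4·96) / 4 = 96/4 = 24
c(3) = (96 - 4·24) / 4 = 0/4 = 0
c(2) = (24 - 4·0) / 4 = 24/4 = 6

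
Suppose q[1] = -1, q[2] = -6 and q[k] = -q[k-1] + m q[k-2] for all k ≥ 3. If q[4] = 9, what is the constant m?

-3

q[3] = 6 - m
q[4] = -6 - 5m
So -6 - 5m = 9, giving m = -3.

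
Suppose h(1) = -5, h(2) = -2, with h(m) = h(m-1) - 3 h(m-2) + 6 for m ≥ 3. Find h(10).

-437

h(3) = (-2) - 3*(-5) + 6 = 19
h(4) = 19 - 3*(-2) + 6 = 31
h(5) = 31 - 3*19 + 6 = -20
h(6) = (-20) - 3*31 + 6 = -107
h(7) = (-107) - 3*(-20) + 6 = -41
h(8) = (-41) - 3*(-107) + 6 = 286
h(9) = 286 - 3*(-41) + 6 = 415
h(10) = 415 - 3*286 + 6 = -437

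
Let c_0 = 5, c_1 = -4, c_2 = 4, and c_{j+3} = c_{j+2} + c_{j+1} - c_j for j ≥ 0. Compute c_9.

-8

c_3 = 4 + (-4) - 5 = -5
c_4 = (-5) + 4 - (-4) = 3
c_5 = 3 + (-5) - 4 = -6
c_6 = (-6) + 3 - (-5) = 2
c_7 = 2 + (-6) - 3 = -7
c_8 = (-7) + 2 - (-6) = 1
c_9 = 1 + (-7) - 2 = -8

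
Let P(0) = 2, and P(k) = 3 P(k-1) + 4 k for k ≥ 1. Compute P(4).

P(1) = 3(2) + 4 = 10
P(2) = 3(10) + 8 = 38
P(3) = 3(38) + 12 = 126
P(4) = 3(126) + 16 = 394

394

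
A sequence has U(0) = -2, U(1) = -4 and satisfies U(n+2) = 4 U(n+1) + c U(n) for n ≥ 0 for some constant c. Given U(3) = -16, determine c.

-4

U(2) = -16 - 2c
U(3) = -64 - 12c
So -64 - 12c = -16, giving c = -4.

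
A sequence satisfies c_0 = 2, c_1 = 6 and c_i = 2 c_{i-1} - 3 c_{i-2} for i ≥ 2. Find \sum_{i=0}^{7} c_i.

80

c_2 = 2(6) - 3(2) = 6
c_3 = 2(6) - 3(6) = -6
c_4 = 2(-6) - 3(6) = -30
c_5 = 2(-30) - 3(-6) = -42
c_6 = 2(-42) - 3(-30) = 6
c_7 = 2(6) - 3(-42) = 138
Sum = 2 + 6 + 6 + (-6) + (-30) + (-42) + 6 + 138 = 80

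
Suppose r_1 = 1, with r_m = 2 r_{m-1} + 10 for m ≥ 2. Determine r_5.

r_2 = 2(1) + 10 = 12
r_3 = 2(12) + 10 = 34
r_4 = 2(34) + 10 = 78
r_5 = 2(78) + 10 = 166

166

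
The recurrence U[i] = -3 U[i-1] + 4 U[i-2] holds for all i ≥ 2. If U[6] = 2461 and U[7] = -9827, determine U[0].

4

Rearranging, U[i-2] = (U[i] + 3 U[i-1]) / 4.
U[5] = (-9827 + 3(2461)) / 4 = -2444/4 = -611
U[4] = (2461 + 3(-611)) / 4 = 628/4 = 157
U[3] = (-611 + 3(157)) / 4 = -140/4 = -35
U[2] = (157 + 3(-35)) / 4 = 52/4 = 13
U[1] = (-35 + 3(13)) / 4 = 4/4 = 1
U[0] = (13 + 3(1)) / 4 = 16/4 = 4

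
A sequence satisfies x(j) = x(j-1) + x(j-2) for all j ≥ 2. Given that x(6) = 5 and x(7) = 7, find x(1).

Rearranging, x(j-2) = x(j) - x(j-1).
x(5) = 7 - 5 = 2
x(4) = 5 - 2 = 3
x(3) = 2 - 3 = -1
x(2) = 3 - (-1) = 4
x(1) = -1 - 4 = -5

-5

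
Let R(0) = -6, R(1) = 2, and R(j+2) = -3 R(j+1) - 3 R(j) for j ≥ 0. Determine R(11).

R(2) = -3(2) - 3(-6) = 12
R(3) = -3(12) - 3(2) = -42
R(4) = -3(-42) - 3(12) = 90
R(5) = -3(90) - 3(-42) = -144
R(6) = -3(-144) - 3(90) = 162
R(7) = -3(162) - 3(-144) = -54
R(8) = -3(-54) - 3(162) = -324
R(9) = -3(-324) - 3(-54) = 1134
R(10) = -3(1134) - 3(-324) = -2430
R(11) = -3(-2430) - 3(1134) = 3888

3888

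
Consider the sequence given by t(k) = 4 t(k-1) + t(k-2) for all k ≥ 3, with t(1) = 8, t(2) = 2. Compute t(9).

t(3) = 4(2) + 8 = 16
t(4) = 4(16) + 2 = 66
t(5) = 4(66) + 16 = 280
t(6) = 4(280) + 66 = 1186
t(7) = 4(1186) + 280 = 5024
t(8) = 4(5024) + 1186 = 21282
t(9) = 4(21282) + 5024 = 90152

90152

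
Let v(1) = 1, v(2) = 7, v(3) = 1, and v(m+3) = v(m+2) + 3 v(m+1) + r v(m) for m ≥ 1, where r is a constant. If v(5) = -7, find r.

-4

v(4) = 22 + r
v(5) = 25 + 8r
So 25 + 8r = -7, giving r = -4.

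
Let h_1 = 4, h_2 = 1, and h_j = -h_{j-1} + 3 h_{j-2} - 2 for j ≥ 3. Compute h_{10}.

-1808

h_3 = -1 + 3·4 - 2 = 9
h_4 = -9 + 3·1 - 2 = -8
h_5 = -(-8) + 3·9 - 2 = 33
h_6 = -33 + 3·(-8) - 2 = -59
h_7 = -(-59) + 3·33 - 2 = 156
h_8 = -156 + 3·(-59) - 2 = -335
h_9 = -(-335) + 3·156 - 2 = 801
h_{10} = -801 + 3·(-335) - 2 = -1808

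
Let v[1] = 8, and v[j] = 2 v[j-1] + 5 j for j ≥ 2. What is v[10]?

v[2] = 2·8 + 10 = 26
v[3] = 2·26 + 15 = 67
v[4] = 2·67 + 20 = 154
v[5] = 2·154 + 25 = 333
v[6] = 2·333 + 30 = 696
v[7] = 2·696 + 35 = 1427
v[8] = 2·1427 + 40 = 2894
v[9] = 2·2894 + 45 = 5833
v[10] = 2·5833 + 50 = 11716

11716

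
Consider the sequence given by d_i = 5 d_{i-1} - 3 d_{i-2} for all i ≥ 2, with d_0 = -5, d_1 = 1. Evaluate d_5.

d_2 = 5*1 - 3*(-5) = 20
d_3 = 5*20 - 3*1 = 97
d_4 = 5*97 - 3*20 = 425
d_5 = 5*425 - 3*97 = 1834

1834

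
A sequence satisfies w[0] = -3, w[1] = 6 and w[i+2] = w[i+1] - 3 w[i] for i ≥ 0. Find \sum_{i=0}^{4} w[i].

-33

w[2] = 6 - 3·(-3) = 15
w[3] = 15 - 3·6 = -3
w[4] = (-3) - 3·15 = -48
Sum = (-3) + 6 + 15 + (-3) + (-48) = -33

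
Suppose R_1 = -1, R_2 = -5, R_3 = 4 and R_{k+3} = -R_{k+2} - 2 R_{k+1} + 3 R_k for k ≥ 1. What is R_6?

R_4 = -4 - 2(-5) + 3(-1) = 3
R_5 = -3 - 2(4) + 3(-5) = -26
R_6 = -(-26) - 2(3) + 3(4) = 32

32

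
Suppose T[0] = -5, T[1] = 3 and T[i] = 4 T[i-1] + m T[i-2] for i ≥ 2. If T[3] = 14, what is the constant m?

T[2] = 12 - 5m
T[3] = 48 - 17m
So 48 - 17m = 14, giving m = 2.

2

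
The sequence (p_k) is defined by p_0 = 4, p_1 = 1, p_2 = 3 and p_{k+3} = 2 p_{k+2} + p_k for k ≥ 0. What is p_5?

45

p_3 = 2·3 + 4 = 10
p_4 = 2·10 + 1 = 21
p_5 = 2·21 + 3 = 45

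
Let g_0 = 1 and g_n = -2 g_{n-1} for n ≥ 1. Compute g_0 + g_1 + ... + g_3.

-5

g_1 = -2(1) = -2
g_2 = -2(-2) = 4
g_3 = -2(4) = -8
Sum = 1 + (-2) + 4 + (-8) = -5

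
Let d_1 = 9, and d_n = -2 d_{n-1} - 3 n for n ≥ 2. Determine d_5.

d_2 = -2·9 - 6 = -24
d_3 = -2·(-24) - 9 = 39
d_4 = -2·39 - 12 = -90
d_5 = -2·(-90) - 15 = 165

165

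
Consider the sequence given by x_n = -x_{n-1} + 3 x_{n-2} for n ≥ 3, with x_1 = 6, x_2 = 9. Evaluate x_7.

x_3 = -9 + 3*6 = 9
x_4 = -9 + 3*9 = 18
x_5 = -18 + 3*9 = 9
x_6 = -9 + 3*18 = 45
x_7 = -45 + 3*9 = -18

-18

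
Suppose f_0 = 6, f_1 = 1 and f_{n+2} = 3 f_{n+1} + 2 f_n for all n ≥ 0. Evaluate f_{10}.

f_2 = 3·1 + 2·6 = 15
f_3 = 3·15 + 2·1 = 47
f_4 = 3·47 + 2·15 = 171
f_5 = 3·171 + 2·47 = 607
f_6 = 3·607 + 2·171 = 2163
f_7 = 3·2163 + 2·607 = 7703
f_8 = 3·7703 + 2·2163 = 27435
f_9 = 3·27435 + 2·7703 = 97711
f_{10} = 3·97711 + 2·27435 = 348003

348003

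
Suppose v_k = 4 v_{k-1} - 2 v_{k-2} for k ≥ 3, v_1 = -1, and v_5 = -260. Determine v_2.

Let v_2 = z.
v_3 = 2 + 4z
v_4 = 8 + 14z
v_5 = 28 + 48z
So 28 + 48z = -260, giving z = -6.

-6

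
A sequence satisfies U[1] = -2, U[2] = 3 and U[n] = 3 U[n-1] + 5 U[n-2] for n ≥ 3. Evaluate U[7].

U[3] = 3(3) + 5(-2) = -1
U[4] = 3(-1) + 5(3) = 12
U[5] = 3(12) + 5(-1) = 31
U[6] = 3(31) + 5(12) = 153
U[7] = 3(153) + 5(31) = 614

614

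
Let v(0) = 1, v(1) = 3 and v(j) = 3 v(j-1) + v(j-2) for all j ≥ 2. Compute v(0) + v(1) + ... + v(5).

516

v(2) = 3(3) + 1 = 10
v(3) = 3(10) + 3 = 33
v(4) = 3(33) + 10 = 109
v(5) = 3(109) + 33 = 360
Sum = 1 + 3 + 10 + 33 + 109 + 360 = 516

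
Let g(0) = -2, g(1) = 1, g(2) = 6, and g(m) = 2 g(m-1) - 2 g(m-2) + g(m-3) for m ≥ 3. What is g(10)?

g(3) = 2(6) - 2(1) + (-2) = 8
g(4) = 2(8) - 2(6) + 1 = 5
g(5) = 2(5) - 2(8) + 6 = 0
g(6) = 2(0) - 2(5) + 8 = -2
g(7) = 2(-2) - 2(0) + 5 = 1
g(8) = 2(1) - 2(-2) + 0 = 6
g(9) = 2(6) - 2(1) + (-2) = 8
g(10) = 2(8) - 2(6) + 1 = 5

5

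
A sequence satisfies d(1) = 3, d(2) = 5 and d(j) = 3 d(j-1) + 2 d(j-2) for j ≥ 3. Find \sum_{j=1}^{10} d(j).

d(3) = 3*5 + 2*3 = 21
d(4) = 3*21 + 2*5 = 73
d(5) = 3*73 + 2*21 = 261
d(6) = 3*261 + 2*73 = 929
d(7) = 3*929 + 2*261 = 3309
d(8) = 3*3309 + 2*929 = 11785
d(9) = 3*11785 + 2*3309 = 41973
d(10) = 3*41973 + 2*11785 = 149489
Sum = 3 + 5 + 21 + 73 + 261 + 929 + 3309 + 11785 + 41973 + 149489 = 207848

207848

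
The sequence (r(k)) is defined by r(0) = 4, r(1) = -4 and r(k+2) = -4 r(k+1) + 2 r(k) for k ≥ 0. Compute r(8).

181824

r(2) = -4·(-4) + 2·4 = 24
r(3) = -4·24 + 2·(-4) = -104
r(4) = -4·(-104) + 2·24 = 464
r(5) = -4·464 + 2·(-104) = -2064
r(6) = -4·(-2064) + 2·464 = 9184
r(7) = -4·9184 + 2·(-2064) = -40864
r(8) = -4·(-40864) + 2·9184 = 181824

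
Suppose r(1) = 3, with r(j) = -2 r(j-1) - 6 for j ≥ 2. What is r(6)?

r(2) = -2·3 - 6 = -12
r(3) = -2·(-12) - 6 = 18
r(4) = -2·18 - 6 = -42
r(5) = -2·(-42) - 6 = 78
r(6) = -2·78 - 6 = -162

-162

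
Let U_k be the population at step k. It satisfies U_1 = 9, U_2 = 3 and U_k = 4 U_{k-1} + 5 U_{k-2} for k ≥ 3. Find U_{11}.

U_3 = 4·3 + 5·9 = 57
U_4 = 4·57 + 5·3 = 243
U_5 = 4·243 + 5·57 = 1257
U_6 = 4·1257 + 5·243 = 6243
U_7 = 4·6243 + 5·1257 = 31257
U_8 = 4·31257 + 5·6243 = 156243
U_9 = 4·156243 + 5·31257 = 781257
U_{10} = 4·781257 + 5·156243 = 3906243
U_{11} = 4·3906243 + 5·781257 = 19531257

19531257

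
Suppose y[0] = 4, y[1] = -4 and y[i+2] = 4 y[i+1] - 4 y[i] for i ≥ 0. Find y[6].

y[2] = 4·(-4) - 4·4 = -32
y[3] = 4·(-32) - 4·(-4) = -112
y[4] = 4·(-112) - 4·(-32) = -320
y[5] = 4·(-320) - 4·(-112) = -832
y[6] = 4·(-832) - 4·(-320) = -2048

-2048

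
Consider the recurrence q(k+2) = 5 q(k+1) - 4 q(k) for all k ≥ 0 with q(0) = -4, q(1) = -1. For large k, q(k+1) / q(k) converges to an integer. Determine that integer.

The characteristic equation is r^2 - 5r + 4 = 0, which factors as (r - 4)(r - 1) = 0.
So the roots are 4 and 1. Since |4| > |1| and the coefficient of 4^k is non-zero, the ratio tends to 4.

4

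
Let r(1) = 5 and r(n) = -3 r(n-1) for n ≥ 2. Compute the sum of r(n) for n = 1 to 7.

2735

r(2) = -3·5 = -15
r(3) = -3·(-15) = 45
r(4) = -3·45 = -135
r(5) = -3·(-135) = 405
r(6) = -3·405 = -1215
r(7) = -3·(-1215) = 3645
Sum = 5 + (-15) + 45 + (-135) + 405 + (-1215) + 3645 = 2735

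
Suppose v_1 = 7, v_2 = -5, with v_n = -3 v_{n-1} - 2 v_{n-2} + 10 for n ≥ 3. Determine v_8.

-173

v_3 = -3(-5) - 2(7) + 10 = 11
v_4 = -3(11) - 2(-5) + 10 = -13
v_5 = -3(-13) - 2(11) + 10 = 27
v_6 = -3(27) - 2(-13) + 10 = -45
v_7 = -3(-45) - 2(27) + 10 = 91
v_8 = -3(91) - 2(-45) + 10 = -173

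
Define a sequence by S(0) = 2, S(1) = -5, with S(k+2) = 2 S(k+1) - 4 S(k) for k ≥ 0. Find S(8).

S(2) = 2(-5) - 4(2) = -18
S(3) = 2(-18) - 4(-5) = -16
S(4) = 2(-16) - 4(-18) = 40
S(5) = 2(40) - 4(-16) = 144
S(6) = 2(144) - 4(40) = 128
S(7) = 2(128) - 4(144) = -320
S(8) = 2(-320) - 4(128) = -1152

-1152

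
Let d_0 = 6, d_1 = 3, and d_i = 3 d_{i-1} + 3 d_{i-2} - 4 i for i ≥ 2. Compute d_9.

d_2 = 3(3) + 3(6) - 8 = 19
d_3 = 3(19) + 3(3) - 12 = 54
d_4 = 3(54) + 3(19) - 16 = 203
d_5 = 3(203) + 3(54) - 20 = 751
d_6 = 3(751) + 3(203) - 24 = 2838
d_7 = 3(2838) + 3(751) - 28 = 10739
d_8 = 3(10739) + 3(2838) - 32 = 40699
d_9 = 3(40699) + 3(10739) - 36 = 154278

154278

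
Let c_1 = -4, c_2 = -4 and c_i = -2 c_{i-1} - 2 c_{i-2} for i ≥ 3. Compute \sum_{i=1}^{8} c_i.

48

c_3 = -2*(-4) - 2*(-4) = 16
c_4 = -2*16 - 2*(-4) = -24
c_5 = -2*(-24) - 2*16 = 16
c_6 = -2*16 - 2*(-24) = 16
c_7 = -2*16 - 2*16 = -64
c_8 = -2*(-64) - 2*16 = 96
Sum = (-4) + (-4) + 16 + (-24) + 16 + 16 + (-64) + 96 = 48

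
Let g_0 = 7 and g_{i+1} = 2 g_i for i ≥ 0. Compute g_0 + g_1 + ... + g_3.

g_1 = 2·7 = 14
g_2 = 2·14 = 28
g_3 = 2·28 = 56
Sum = 7 + 14 + 28 + 56 = 105

105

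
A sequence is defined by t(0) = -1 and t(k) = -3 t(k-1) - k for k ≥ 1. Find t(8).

-5333

t(1) = -3*(-1) - 1 = 2
t(2) = -3*2 - 2 = -8
t(3) = -3*(-8) - 3 = 21
t(4) = -3*21 - 4 = -67
t(5) = -3*(-67) - 5 = 196
t(6) = -3*196 - 6 = -594
t(7) = -3*(-594) - 7 = 1775
t(8) = -3*1775 - 8 = -5333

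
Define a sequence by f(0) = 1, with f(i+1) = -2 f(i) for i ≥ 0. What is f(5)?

-32

f(1) = -2·1 = -2
f(2) = -2·(-2) = 4
f(3) = -2·4 = -8
f(4) = -2·(-8) = 16
f(5) = -2·16 = -32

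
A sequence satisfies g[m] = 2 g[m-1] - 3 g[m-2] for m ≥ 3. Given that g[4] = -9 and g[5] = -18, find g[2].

3

Rearranging, g[m-2] = (g[m] - 2 g[m-1]) / -3.
g[3] = (-18 - 2(-9)) / -3 = 0/-3 = 0
g[2] = (-9 - 2(0)) / -3 = -9/-3 = 3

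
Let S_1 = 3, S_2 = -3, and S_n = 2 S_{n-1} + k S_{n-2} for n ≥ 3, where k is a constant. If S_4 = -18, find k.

-2

S_3 = -6 + 3k
S_4 = -12 + 3k
So -12 + 3k = -18, giving k = -2.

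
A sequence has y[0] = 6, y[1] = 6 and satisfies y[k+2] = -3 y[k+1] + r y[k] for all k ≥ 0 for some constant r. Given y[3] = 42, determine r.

y[2] = -18 + 6r
y[3] = 54 - 12r
So 54 - 12r = 42, giving r = 1.

1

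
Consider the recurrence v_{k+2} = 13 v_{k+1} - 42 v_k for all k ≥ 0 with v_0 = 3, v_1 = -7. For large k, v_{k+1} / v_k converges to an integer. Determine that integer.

7

The characteristic equation is r^2 - 13r + 42 = 0, which factors as (r - 7)(r - 6) = 0.
So the roots are 7 and 6. Since |7| > |6| and the coefficient of 7^k is non-zero, the ratio tends to 7.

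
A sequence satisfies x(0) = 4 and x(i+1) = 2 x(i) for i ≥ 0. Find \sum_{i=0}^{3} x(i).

60

x(1) = 2(4) = 8
x(2) = 2(8) = 16
x(3) = 2(16) = 32
Sum = 4 + 8 + 16 + 32 = 60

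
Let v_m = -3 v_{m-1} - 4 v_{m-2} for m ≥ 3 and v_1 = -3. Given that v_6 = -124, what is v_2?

Let v_2 = x.
v_3 = 12 - 3x
v_4 = -36 + 5x
v_5 = 60 - 3x
v_6 = -36 - 11x
So -36 - 11x = -124, giving x = 8.

8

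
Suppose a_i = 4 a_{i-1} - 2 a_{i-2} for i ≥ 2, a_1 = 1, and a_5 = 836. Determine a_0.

-7

Let a_0 = y.
a_2 = 4 - 2y
a_3 = 14 - 8y
a_4 = 48 - 28y
a_5 = 164 - 96y
So 164 - 96y = 836, giving y = -7.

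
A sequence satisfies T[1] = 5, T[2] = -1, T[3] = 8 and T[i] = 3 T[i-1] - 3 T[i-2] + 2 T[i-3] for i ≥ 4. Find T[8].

T[4] = 3·8 - 3·(-1) + 2·5 = 37
T[5] = 3·37 - 3·8 + 2·(-1) = 85
T[6] = 3·85 - 3·37 + 2·8 = 160
T[7] = 3·160 - 3·85 + 2·37 = 299
T[8] = 3·299 - 3·160 + 2·85 = 587

587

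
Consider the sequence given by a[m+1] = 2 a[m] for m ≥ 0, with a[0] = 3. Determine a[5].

a[1] = 2(3) = 6
a[2] = 2(6) = 12
a[3] = 2(12) = 24
a[4] = 2(24) = 48
a[5] = 2(48) = 96

96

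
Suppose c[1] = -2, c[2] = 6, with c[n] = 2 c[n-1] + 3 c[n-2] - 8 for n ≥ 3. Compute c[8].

c[3] = 2*6 + 3*(-2) - 8 = -2
c[4] = 2*(-2) + 3*6 - 8 = 6
c[5] = 2*6 + 3*(-2) - 8 = -2
c[6] = 2*(-2) + 3*6 - 8 = 6
c[7] = 2*6 + 3*(-2) - 8 = -2
c[8] = 2*(-2) + 3*6 - 8 = 6

6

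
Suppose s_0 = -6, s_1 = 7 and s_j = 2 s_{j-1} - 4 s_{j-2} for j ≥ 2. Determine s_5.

-304

s_2 = 2(7) - 4(-6) = 38
s_3 = 2(38) - 4(7) = 48
s_4 = 2(48) - 4(38) = -56
s_5 = 2(-56) - 4(48) = -304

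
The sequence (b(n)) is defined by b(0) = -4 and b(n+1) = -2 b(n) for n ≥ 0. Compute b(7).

512

b(1) = -2(-4) = 8
b(2) = -2(8) = -16
b(3) = -2(-16) = 32
b(4) = -2(32) = -64
b(5) = -2(-64) = 128
b(6) = -2(128) = -256
b(7) = -2(-256) = 512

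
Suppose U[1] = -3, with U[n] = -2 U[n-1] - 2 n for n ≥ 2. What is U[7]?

-126

U[2] = -2(-3) - 4 = 2
U[3] = -2(2) - 6 = -10
U[4] = -2(-10) - 8 = 12
U[5] = -2(12) - 10 = -34
U[6] = -2(-34) - 12 = 56
U[7] = -2(56) - 14 = -126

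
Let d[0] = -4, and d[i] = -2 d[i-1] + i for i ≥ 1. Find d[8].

d[1] = -2*(-4) + 1 = 9
d[2] = -2*9 + 2 = -16
d[3] = -2*(-16) + 3 = 35
d[4] = -2*35 + 4 = -66
d[5] = -2*(-66) + 5 = 137
d[6] = -2*137 + 6 = -268
d[7] = -2*(-268) + 7 = 543
d[8] = -2*543 + 8 = -1078

-1078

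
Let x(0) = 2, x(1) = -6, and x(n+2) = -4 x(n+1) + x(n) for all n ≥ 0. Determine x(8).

x(2) = -4·(-6) + 2 = 26
x(3) = -4·26 + (-6) = -110
x(4) = -4·(-110) + 26 = 466
x(5) = -4·466 + (-110) = -1974
x(6) = -4·(-1974) + 466 = 8362
x(7) = -4·8362 + (-1974) = -35422
x(8) = -4·(-35422) + 8362 = 150050

150050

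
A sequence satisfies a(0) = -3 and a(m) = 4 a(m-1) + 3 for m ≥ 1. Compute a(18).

-137438953473

The fixed point is 3/(1 - 4) = -1, so a(m) + 1 = 4(a(m-1) + 1).
Hence a(m) = -2·4^m - 1.
a(18) = -2·4^{18} - 1 = -2·68719476736 - 1 = -137438953473.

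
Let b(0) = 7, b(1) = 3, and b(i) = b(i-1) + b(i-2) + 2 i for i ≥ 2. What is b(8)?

378

b(2) = 3 + 7 + 4 = 14
b(3) = 14 + 3 + 6 = 23
b(4) = 23 + 14 + 8 = 45
b(5) = 45 + 23 + 10 = 78
b(6) = 78 + 45 + 12 = 135
b(7) = 135 + 78 + 14 = 227
b(8) = 227 + 135 + 16 = 378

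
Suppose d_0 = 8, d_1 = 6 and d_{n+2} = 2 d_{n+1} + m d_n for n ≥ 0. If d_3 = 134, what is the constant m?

d_2 = 12 + 8m
d_3 = 24 + 22m
So 24 + 22m = 134, giving m = 5.

5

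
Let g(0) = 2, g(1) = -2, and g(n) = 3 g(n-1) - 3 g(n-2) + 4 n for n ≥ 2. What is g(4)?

46

g(2) = 3*(-2) - 3*2 + 8 = -4
g(3) = 3*(-4) - 3*(-2) + 12 = 6
g(4) = 3*6 - 3*(-4) + 16 = 46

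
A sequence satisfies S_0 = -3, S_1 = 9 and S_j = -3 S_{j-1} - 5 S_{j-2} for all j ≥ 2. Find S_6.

213

S_2 = -3*9 - 5*(-3) = -12
S_3 = -3*(-12) - 5*9 = -9
S_4 = -3*(-9) - 5*(-12) = 87
S_5 = -3*87 - 5*(-9) = -216
S_6 = -3*(-216) - 5*87 = 213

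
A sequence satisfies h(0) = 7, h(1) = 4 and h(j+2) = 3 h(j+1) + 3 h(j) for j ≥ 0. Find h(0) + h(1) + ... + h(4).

h(2) = 3·4 + 3·7 = 33
h(3) = 3·33 + 3·4 = 111
h(4) = 3·111 + 3·33 = 432
Sum = 7 + 4 + 33 + 111 + 432 = 587

587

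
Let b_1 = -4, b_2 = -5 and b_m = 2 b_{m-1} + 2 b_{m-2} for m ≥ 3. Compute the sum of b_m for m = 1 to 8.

-4101

b_3 = 2·(-5) + 2·(-4) = -18
b_4 = 2·(-18) + 2·(-5) = -46
b_5 = 2·(-46) + 2·(-18) = -128
b_6 = 2·(-128) + 2·(-46) = -348
b_7 = 2·(-348) + 2·(-128) = -952
b_8 = 2·(-952) + 2·(-348) = -2600
Sum = (-4) + (-5) + (-18) + (-46) + (-128) + (-348) + (-952) + (-2600) = -4101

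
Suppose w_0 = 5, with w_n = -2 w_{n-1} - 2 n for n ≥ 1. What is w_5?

w_1 = -2·5 - 2 = -12
w_2 = -2·(-12) - 4 = 20
w_3 = -2·20 - 6 = -46
w_4 = -2·(-46) - 8 = 84
w_5 = -2·84 - 10 = -178

-178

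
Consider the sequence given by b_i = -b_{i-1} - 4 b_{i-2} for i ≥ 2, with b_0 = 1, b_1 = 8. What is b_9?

b_2 = -8 - 4*1 = -12
b_3 = -(-12) - 4*8 = -20
b_4 = -(-20) - 4*(-12) = 68
b_5 = -68 - 4*(-20) = 12
b_6 = -12 - 4*68 = -284
b_7 = -(-284) - 4*12 = 236
b_8 = -236 - 4*(-284) = 900
b_9 = -900 - 4*236 = -1844

-1844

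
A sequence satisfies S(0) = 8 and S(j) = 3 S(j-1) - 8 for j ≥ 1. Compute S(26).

10167463313320

The fixed point is -8/(1 - 3) = 4, so S(j) - 4 = 3(S(j-1) - 4).
Hence S(j) = 4·3^j + 4.
S(26) = 4·3^{26} + 4 = 4·2541865828329 + 4 = 10167463313320.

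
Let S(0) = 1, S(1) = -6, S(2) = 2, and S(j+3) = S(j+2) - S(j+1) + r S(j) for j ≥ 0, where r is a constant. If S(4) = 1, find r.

1

S(3) = 8 + r
S(4) = 6 - 5r
So 6 - 5r = 1, giving r = 1.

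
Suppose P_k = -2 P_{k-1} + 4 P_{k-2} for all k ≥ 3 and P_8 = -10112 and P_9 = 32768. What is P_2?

Rearranging, P_{k-2} = (P_k + 2 P_{k-1}) / 4.
P_7 = (32768 + 2·(-10112)) / 4 = 12544/4 = 3136
P_6 = (-10112 + 2·3136) / 4 = -3840/4 = -960
P_5 = (3136 + 2·(-960)) / 4 = 1216/4 = 304
P_4 = (-960 + 2·304) / 4 = -352/4 = -88
P_3 = (304 + 2·(-88)) / 4 = 128/4 = 32
P_2 = (-88 + 2·32) / 4 = -24/4 = -6

-6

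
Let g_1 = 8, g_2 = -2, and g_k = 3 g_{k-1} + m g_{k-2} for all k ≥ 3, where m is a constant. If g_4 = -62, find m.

g_3 = -6 + 8m
g_4 = -18 + 22m
So -18 + 22m = -62, giving m = -2.

-2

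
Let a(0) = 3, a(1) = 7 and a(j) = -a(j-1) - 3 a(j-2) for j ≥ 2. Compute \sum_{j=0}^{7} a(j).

118

a(2) = -7 - 3*3 = -16
a(3) = -(-16) - 3*7 = -5
a(4) = -(-5) - 3*(-16) = 53
a(5) = -53 - 3*(-5) = -38
a(6) = -(-38) - 3*53 = -121
a(7) = -(-121) - 3*(-38) = 235
Sum = 3 + 7 + (-16) + (-5) + 53 + (-38) + (-121) + 235 = 118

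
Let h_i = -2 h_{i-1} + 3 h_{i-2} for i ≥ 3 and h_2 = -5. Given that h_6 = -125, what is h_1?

-3

Let h_1 = y.
h_3 = 10 + 3y
h_4 = -35 - 6y
h_5 = 100 + 21y
h_6 = -305 - 60y
So -305 - 60y = -125, giving y = -3.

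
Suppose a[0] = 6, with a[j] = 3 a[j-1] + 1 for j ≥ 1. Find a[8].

a[1] = 3*6 + 1 = 19
a[2] = 3*19 + 1 = 58
a[3] = 3*58 + 1 = 175
a[4] = 3*175 + 1 = 526
a[5] = 3*526 + 1 = 1579
a[6] = 3*1579 + 1 = 4738
a[7] = 3*4738 + 1 = 14215
a[8] = 3*14215 + 1 = 42646

42646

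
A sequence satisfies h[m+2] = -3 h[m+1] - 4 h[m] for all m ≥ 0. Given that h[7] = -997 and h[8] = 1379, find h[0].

Rearranging, h[m-2] = (h[m] + 3 h[m-1]) / -4.
h[6] = (1379 + 3*(-997)) / -4 = -1612/-4 = 403
h[5] = (-997 + 3*403) / -4 = 212/-4 = -53
h[4] = (403 + 3*(-53)) / -4 = 244/-4 = -61
h[3] = (-53 + 3*(-61)) / -4 = -236/-4 = 59
h[2] = (-61 + 3*59) / -4 = 116/-4 = -29
h[1] = (59 + 3*(-29)) / -4 = -28/-4 = 7
h[0] = (-29 + 3*7) / -4 = -8/-4 = 2

2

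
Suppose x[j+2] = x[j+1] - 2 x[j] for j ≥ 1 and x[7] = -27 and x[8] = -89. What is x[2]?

-7

Rearranging, x[j-2] = (x[j] - x[j-1]) / -2.
x[6] = (-89 - (-27)) / -2 = -62/-2 = 31
x[5] = (-27 - 31) / -2 = -58/-2 = 29
x[4] = (31 - 29) / -2 = 2/-2 = -1
x[3] = (29 - (-1)) / -2 = 30/-2 = -15
x[2] = (-1 - (-15)) / -2 = 14/-2 = -7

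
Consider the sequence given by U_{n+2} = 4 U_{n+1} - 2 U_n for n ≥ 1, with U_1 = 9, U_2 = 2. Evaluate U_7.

U_3 = 4(2) - 2(9) = -10
U_4 = 4(-10) - 2(2) = -44
U_5 = 4(-44) - 2(-10) = -156
U_6 = 4(-156) - 2(-44) = -536
U_7 = 4(-536) - 2(-156) = -1832

-1832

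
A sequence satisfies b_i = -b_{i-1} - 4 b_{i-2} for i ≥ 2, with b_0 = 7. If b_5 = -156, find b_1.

Let b_1 = w.
b_2 = -28 - w
b_3 = 28 - 3w
b_4 = 84 + 7w
b_5 = -196 + 5w
So -196 + 5w = -156, giving w = 8.

8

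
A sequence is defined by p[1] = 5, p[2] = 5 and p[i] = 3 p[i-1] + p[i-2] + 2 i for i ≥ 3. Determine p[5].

309

p[3] = 3(5) + 5 + 6 = 26
p[4] = 3(26) + 5 + 8 = 91
p[5] = 3(91) + 26 + 10 = 309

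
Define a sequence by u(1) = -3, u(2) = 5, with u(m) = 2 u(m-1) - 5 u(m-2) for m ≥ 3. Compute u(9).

u(3) = 2*5 - 5*(-3) = 25
u(4) = 2*25 - 5*5 = 25
u(5) = 2*25 - 5*25 = -75
u(6) = 2*(-75) - 5*25 = -275
u(7) = 2*(-275) - 5*(-75) = -175
u(8) = 2*(-175) - 5*(-275) = 1025
u(9) = 2*1025 - 5*(-175) = 2925

2925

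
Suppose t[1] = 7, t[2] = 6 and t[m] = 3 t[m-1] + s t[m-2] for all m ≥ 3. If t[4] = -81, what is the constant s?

t[3] = 18 + 7s
t[4] = 54 + 27s
So 54 + 27s = -81, giving s = -5.

-5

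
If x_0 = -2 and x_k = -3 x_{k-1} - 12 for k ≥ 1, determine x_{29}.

The fixed point is -12/(1 + 3) = -3, so x_k + 3 = -3(x_{k-1} + 3).
Hence x_k = 1·(-3)^k - 3.
x_{29} = 1·(-3)^{29} - 3 = 1·-68630377364883 - 3 = -68630377364886.

-68630377364886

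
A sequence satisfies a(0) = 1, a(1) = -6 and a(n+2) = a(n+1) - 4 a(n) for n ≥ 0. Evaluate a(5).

-2

a(2) = (-6) - 4(1) = -10
a(3) = (-10) - 4(-6) = 14
a(4) = 14 - 4(-10) = 54
a(5) = 54 - 4(14) = -2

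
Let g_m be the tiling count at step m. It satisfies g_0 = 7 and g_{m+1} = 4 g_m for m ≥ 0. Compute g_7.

114688

g_1 = 4(7) = 28
g_2 = 4(28) = 112
g_3 = 4(112) = 448
g_4 = 4(448) = 1792
g_5 = 4(1792) = 7168
g_6 = 4(7168) = 28672
g_7 = 4(28672) = 114688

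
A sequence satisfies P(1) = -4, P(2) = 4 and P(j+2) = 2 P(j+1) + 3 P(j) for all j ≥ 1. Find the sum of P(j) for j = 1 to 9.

-4

P(3) = 2(4) + 3(-4) = -4
P(4) = 2(-4) + 3(4) = 4
P(5) = 2(4) + 3(-4) = -4
P(6) = 2(-4) + 3(4) = 4
P(7) = 2(4) + 3(-4) = -4
P(8) = 2(-4) + 3(4) = 4
P(9) = 2(4) + 3(-4) = -4
Sum = (-4) + 4 + (-4) + 4 + (-4) + 4 + (-4) + 4 + (-4) = -4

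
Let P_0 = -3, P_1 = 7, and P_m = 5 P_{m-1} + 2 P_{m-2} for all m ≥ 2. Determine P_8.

710597

P_2 = 5·7 + 2·(-3) = 29
P_3 = 5·29 + 2·7 = 159
P_4 = 5·159 + 2·29 = 853
P_5 = 5·853 + 2·159 = 4583
P_6 = 5·4583 + 2·853 = 24621
P_7 = 5·24621 + 2·4583 = 132271
P_8 = 5·132271 + 2·24621 = 710597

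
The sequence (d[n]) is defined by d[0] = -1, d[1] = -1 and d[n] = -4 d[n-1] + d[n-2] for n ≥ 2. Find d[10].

317811

d[2] = -4*(-1) + (-1) = 3
d[3] = -4*3 + (-1) = -13
d[4] = -4*(-13) + 3 = 55
d[5] = -4*55 + (-13) = -233
d[6] = -4*(-233) + 55 = 987
d[7] = -4*987 + (-233) = -4181
d[8] = -4*(-4181) + 987 = 17711
d[9] = -4*17711 + (-4181) = -75025
d[10] = -4*(-75025) + 17711 = 317811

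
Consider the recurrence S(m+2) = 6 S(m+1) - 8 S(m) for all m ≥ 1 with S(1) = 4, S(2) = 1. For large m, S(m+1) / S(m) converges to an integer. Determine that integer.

The characteristic equation is r^2 - 6r + 8 = 0, which factors as (r - 4)(r - 2) = 0.
So the roots are 4 and 2. Since |4| > |2| and the coefficient of 4^m is non-zero, the ratio tends to 4.

4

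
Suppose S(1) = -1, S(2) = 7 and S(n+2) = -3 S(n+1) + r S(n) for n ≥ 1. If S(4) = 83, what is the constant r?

2

S(3) = -21 - r
S(4) = 63 + 10r
So 63 + 10r = 83, giving r = 2.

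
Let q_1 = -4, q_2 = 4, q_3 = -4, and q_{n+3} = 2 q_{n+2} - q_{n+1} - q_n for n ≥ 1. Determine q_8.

4

q_4 = 2*(-4) - 4 - (-4) = -8
q_5 = 2*(-8) - (-4) - 4 = -16
q_6 = 2*(-16) - (-8) - (-4) = -20
q_7 = 2*(-20) - (-16) - (-8) = -16
q_8 = 2*(-16) - (-20) - (-16) = 4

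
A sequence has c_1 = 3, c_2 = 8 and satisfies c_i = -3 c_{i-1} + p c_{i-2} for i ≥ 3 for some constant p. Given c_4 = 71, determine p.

1

c_3 = -24 + 3p
c_4 = 72 - p
So 72 - p = 71, giving p = 1.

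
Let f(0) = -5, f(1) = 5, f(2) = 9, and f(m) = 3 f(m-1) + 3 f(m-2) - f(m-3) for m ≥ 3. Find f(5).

f(3) = 3(9) + 3(5) - (-5) = 47
f(4) = 3(47) + 3(9) - 5 = 163
f(5) = 3(163) + 3(47) - 9 = 621

621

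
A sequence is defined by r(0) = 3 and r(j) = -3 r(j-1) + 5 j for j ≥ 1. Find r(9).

-40584

r(1) = -3·3 + 5 = -4
r(2) = -3·(-4) + 10 = 22
r(3) = -3·22 + 15 = -51
r(4) = -3·(-51) + 20 = 173
r(5) = -3·173 + 25 = -494
r(6) = -3·(-494) + 30 = 1512
r(7) = -3·1512 + 35 = -4501
r(8) = -3·(-4501) + 40 = 13543
r(9) = -3·13543 + 45 = -40584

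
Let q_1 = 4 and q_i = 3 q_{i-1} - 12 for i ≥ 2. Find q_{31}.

The fixed point is -12/(1 - 3) = 6, so q_i - 6 = 3(q_{i-1} - 6).
Hence q_i = -2·3^{i-1} + 6.
q_{31} = -2·3^{30} + 6 = -2·205891132094649 + 6 = -411782264189292.

-411782264189292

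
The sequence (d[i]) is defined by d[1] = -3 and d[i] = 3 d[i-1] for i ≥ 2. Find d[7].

d[2] = 3(-3) = -9
d[3] = 3(-9) = -27
d[4] = 3(-27) = -81
d[5] = 3(-81) = -243
d[6] = 3(-243) = -729
d[7] = 3(-729) = -2187

-2187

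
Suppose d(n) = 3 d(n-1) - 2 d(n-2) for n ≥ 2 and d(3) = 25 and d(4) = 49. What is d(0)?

4

Rearranging, d(n-2) = (d(n) - 3 d(n-1)) / -2.
d(2) = (49 - 3(25)) / -2 = -26/-2 = 13
d(1) = (25 - 3(13)) / -2 = -14/-2 = 7
d(0) = (13 - 3(7)) / -2 = -8/-2 = 4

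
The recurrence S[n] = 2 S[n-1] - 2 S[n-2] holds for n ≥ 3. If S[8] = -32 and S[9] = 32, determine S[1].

2

Rearranging, S[n-2] = (S[n] - 2 S[n-1]) / -2.
S[7] = (32 - 2*(-32)) / -2 = 96/-2 = -48
S[6] = (-32 - 2*(-48)) / -2 = 64/-2 = -32
S[5] = (-48 - 2*(-32)) / -2 = 16/-2 = -8
S[4] = (-32 - 2*(-8)) / -2 = -16/-2 = 8
S[3] = (-8 - 2*8) / -2 = -24/-2 = 12
S[2] = (8 - 2*12) / -2 = -16/-2 = 8
S[1] = (12 - 2*8) / -2 = -4/-2 = 2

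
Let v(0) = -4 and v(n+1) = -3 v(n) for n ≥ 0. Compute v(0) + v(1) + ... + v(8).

v(1) = -3(-4) = 12
v(2) = -3(12) = -36
v(3) = -3(-36) = 108
v(4) = -3(108) = -324
v(5) = -3(-324) = 972
v(6) = -3(972) = -2916
v(7) = -3(-2916) = 8748
v(8) = -3(8748) = -26244
Sum = (-4) + 12 + (-36) + 108 + (-324) + 972 + (-2916) + 8748 + (-26244) = -19684

-19684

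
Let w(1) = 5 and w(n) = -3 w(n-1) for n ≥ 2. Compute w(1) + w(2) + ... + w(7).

w(2) = -3(5) = -15
w(3) = -3(-15) = 45
w(4) = -3(45) = -135
w(5) = -3(-135) = 405
w(6) = -3(405) = -1215
w(7) = -3(-1215) = 3645
Sum = 5 + (-15) + 45 + (-135) + 405 + (-1215) + 3645 = 2735

2735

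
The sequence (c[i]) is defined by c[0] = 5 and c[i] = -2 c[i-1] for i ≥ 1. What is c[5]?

c[1] = -2·5 = -10
c[2] = -2·(-10) = 20
c[3] = -2·20 = -40
c[4] = -2·(-40) = 80
c[5] = -2·80 = -160

-160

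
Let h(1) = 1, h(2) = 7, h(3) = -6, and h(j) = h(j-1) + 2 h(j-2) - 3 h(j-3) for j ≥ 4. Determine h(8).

h(4) = (-6) + 2*7 - 3*1 = 5
h(5) = 5 + 2*(-6) - 3*7 = -28
h(6) = (-28) + 2*5 - 3*(-6) = 0
h(7) = 0 + 2*(-28) - 3*5 = -71
h(8) = (-71) + 2*0 - 3*(-28) = 13

13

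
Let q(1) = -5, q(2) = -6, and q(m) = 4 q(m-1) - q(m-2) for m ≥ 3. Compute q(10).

-188950

q(3) = 4·(-6) - (-5) = -19
q(4) = 4·(-19) - (-6) = -70
q(5) = 4·(-70) - (-19) = -261
q(6) = 4·(-261) - (-70) = -974
q(7) = 4·(-974) - (-261) = -3635
q(8) = 4·(-3635) - (-974) = -13566
q(9) = 4·(-13566) - (-3635) = -50629
q(10) = 4·(-50629) - (-13566) = -188950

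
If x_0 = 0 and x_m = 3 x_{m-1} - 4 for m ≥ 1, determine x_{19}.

-2324522932

The fixed point is -4/(1 - 3) = 2, so x_m - 2 = 3(x_{m-1} - 2).
Hence x_m = -2·3^m + 2.
x_{19} = -2·3^{19} + 2 = -2·1162261467 + 2 = -2324522932.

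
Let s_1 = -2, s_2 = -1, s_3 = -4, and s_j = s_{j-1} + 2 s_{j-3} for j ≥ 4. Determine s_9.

s_4 = (-4) + 2·(-2) = -8
s_5 = (-8) + 2·(-1) = -10
s_6 = (-10) + 2·(-4) = -18
s_7 = (-18) + 2·(-8) = -34
s_8 = (-34) + 2·(-10) = -54
s_9 = (-54) + 2·(-18) = -90

-90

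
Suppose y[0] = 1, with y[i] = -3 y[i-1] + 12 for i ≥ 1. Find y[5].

y[1] = -3(1) + 12 = 9
y[2] = -3(9) + 12 = -15
y[3] = -3(-15) + 12 = 57
y[4] = -3(57) + 12 = -159
y[5] = -3(-159) + 12 = 489

489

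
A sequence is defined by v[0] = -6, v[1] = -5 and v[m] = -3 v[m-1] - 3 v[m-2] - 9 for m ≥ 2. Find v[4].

117

v[2] = -3(-5) - 3(-6) - 9 = 24
v[3] = -3(24) - 3(-5) - 9 = -66
v[4] = -3(-66) - 3(24) - 9 = 117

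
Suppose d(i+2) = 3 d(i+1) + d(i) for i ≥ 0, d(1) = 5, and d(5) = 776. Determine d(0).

7

Let d(0) = y.
d(2) = 15 + y
d(3) = 50 + 3y
d(4) = 165 + 10y
d(5) = 545 + 33y
So 545 + 33y = 776, giving y = 7.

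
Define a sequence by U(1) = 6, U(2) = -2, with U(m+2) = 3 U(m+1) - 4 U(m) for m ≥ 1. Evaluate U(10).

2062

U(3) = 3·(-2) - 4·6 = -30
U(4) = 3·(-30) - 4·(-2) = -82
U(5) = 3·(-82) - 4·(-30) = -126
U(6) = 3·(-126) - 4·(-82) = -50
U(7) = 3·(-50) - 4·(-126) = 354
U(8) = 3·354 - 4·(-50) = 1262
U(9) = 3·1262 - 4·354 = 2370
U(10) = 3·2370 - 4·1262 = 2062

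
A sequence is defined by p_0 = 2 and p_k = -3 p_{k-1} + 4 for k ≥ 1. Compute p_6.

p_1 = -3(2) + 4 = -2
p_2 = -3(-2) + 4 = 10
p_3 = -3(10) + 4 = -26
p_4 = -3(-26) + 4 = 82
p_5 = -3(82) + 4 = -242
p_6 = -3(-242) + 4 = 730

730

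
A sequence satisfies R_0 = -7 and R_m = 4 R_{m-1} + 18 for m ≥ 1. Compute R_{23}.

The fixed point is 18/(1 - 4) = -6, so R_m + 6 = 4(R_{m-1} + 6).
Hence R_m = -1·4^m - 6.
R_{23} = -1·4^{23} - 6 = -1·70368744177664 - 6 = -70368744177670.

-70368744177670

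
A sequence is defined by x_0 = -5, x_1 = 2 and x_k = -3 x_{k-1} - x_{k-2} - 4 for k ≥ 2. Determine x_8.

-1181

x_2 = -3(2) - (-5) - 4 = -5
x_3 = -3(-5) - 2 - 4 = 9
x_4 = -3(9) - (-5) - 4 = -26
x_5 = -3(-26) - 9 - 4 = 65
x_6 = -3(65) - (-26) - 4 = -173
x_7 = -3(-173) - 65 - 4 = 450
x_8 = -3(450) - (-173) - 4 = -1181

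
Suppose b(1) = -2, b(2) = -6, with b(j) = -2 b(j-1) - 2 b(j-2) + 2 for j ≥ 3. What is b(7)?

b(3) = -2·(-6) - 2·(-2) + 2 = 18
b(4) = -2·18 - 2·(-6) + 2 = -22
b(5) = -2·(-22) - 2·18 + 2 = 10
b(6) = -2·10 - 2·(-22) + 2 = 26
b(7) = -2·26 - 2·10 + 2 = -70

-70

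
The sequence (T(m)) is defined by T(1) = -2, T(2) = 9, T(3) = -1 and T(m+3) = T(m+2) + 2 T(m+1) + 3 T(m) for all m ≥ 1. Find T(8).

T(4) = (-1) + 2(9) + 3(-2) = 11
T(5) = 11 + 2(-1) + 3(9) = 36
T(6) = 36 + 2(11) + 3(-1) = 55
T(7) = 55 + 2(36) + 3(11) = 160
T(8) = 160 + 2(55) + 3(36) = 378

378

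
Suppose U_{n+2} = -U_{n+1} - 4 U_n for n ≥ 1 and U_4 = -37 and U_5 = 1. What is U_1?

-4

Rearranging, U_{n-2} = (U_n + U_{n-1}) / -4.
U_3 = (1 + (-37)) / -4 = -36/-4 = 9
U_2 = (-37 + 9) / -4 = -28/-4 = 7
U_1 = (9 + 7) / -4 = 16/-4 = -4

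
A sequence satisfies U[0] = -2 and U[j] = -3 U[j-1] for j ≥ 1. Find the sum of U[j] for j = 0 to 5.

U[1] = -3·(-2) = 6
U[2] = -3·6 = -18
U[3] = -3·(-18) = 54
U[4] = -3·54 = -162
U[5] = -3·(-162) = 486
Sum = (-2) + 6 + (-18) + 54 + (-162) + 486 = 364

364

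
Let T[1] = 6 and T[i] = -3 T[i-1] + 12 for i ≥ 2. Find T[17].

129140166

The fixed point is 12/(1 + 3) = 3, so T[i] - 3 = -3(T[i-1] - 3).
Hence T[i] = 3·(-3)^{i-1} + 3.
T[17] = 3·(-3)^{16} + 3 = 3·43046721 + 3 = 129140166.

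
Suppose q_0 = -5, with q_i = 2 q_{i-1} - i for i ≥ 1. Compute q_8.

q_1 = 2*(-5) - 1 = -11
q_2 = 2*(-11) - 2 = -24
q_3 = 2*(-24) - 3 = -51
q_4 = 2*(-51) - 4 = -106
q_5 = 2*(-106) - 5 = -217
q_6 = 2*(-217) - 6 = -440
q_7 = 2*(-440) - 7 = -887
q_8 = 2*(-887) - 8 = -1782

-1782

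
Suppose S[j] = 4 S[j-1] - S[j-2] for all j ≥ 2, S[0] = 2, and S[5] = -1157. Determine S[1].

-5

Let S[1] = w.
S[2] = -2 + 4w
S[3] = -8 + 15w
S[4] = -30 + 56w
S[5] = -112 + 209w
So -112 + 209w = -1157, giving w = -5.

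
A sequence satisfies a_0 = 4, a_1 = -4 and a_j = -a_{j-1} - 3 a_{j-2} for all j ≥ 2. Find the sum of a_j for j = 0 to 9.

-276

a_2 = -(-4) - 3*4 = -8
a_3 = -(-8) - 3*(-4) = 20
a_4 = -20 - 3*(-8) = 4
a_5 = -4 - 3*20 = -64
a_6 = -(-64) - 3*4 = 52
a_7 = -52 - 3*(-64) = 140
a_8 = -140 - 3*52 = -296
a_9 = -(-296) - 3*140 = -124
Sum = 4 + (-4) + (-8) + 20 + 4 + (-64) + 52 + 140 + (-296) + (-124) = -276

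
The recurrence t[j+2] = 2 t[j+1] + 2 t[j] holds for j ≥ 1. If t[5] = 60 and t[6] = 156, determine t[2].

Rearranging, t[j-2] = (t[j] - 2 t[j-1]) / 2.
t[4] = (156 - 2·60) / 2 = 36/2 = 18
t[3] = (60 - 2·18) / 2 = 24/2 = 12
t[2] = (18 - 2·12) / 2 = -6/2 = -3

-3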